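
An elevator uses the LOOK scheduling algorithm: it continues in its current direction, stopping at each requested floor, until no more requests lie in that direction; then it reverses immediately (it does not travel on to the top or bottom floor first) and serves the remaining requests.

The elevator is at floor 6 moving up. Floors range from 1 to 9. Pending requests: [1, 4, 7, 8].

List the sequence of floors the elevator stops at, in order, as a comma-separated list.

Answer: 7, 8, 4, 1

Derivation:
Current: 6, moving UP
Serve above first (ascending): [7, 8]
Then reverse, serve below (descending): [4, 1]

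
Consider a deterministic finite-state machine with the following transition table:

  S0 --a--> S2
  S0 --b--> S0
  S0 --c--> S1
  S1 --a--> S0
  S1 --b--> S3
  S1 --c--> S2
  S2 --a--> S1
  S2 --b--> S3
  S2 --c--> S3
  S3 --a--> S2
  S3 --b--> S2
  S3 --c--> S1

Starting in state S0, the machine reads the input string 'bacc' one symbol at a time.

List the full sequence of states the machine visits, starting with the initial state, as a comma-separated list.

Start: S0
  read 'b': S0 --b--> S0
  read 'a': S0 --a--> S2
  read 'c': S2 --c--> S3
  read 'c': S3 --c--> S1

Answer: S0, S0, S2, S3, S1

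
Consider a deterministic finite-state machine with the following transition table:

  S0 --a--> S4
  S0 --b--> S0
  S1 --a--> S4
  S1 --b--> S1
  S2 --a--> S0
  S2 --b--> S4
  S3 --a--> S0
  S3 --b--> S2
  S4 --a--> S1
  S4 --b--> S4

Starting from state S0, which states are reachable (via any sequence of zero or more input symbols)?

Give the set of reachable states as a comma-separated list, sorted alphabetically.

BFS from S0:
  visit S0: S0--a-->S4 (new), S0--b-->S0 (seen)
  visit S4: S4--a-->S1 (new), S4--b-->S4 (seen)
  visit S1: S1--a-->S4 (seen), S1--b-->S1 (seen)

Answer: S0, S1, S4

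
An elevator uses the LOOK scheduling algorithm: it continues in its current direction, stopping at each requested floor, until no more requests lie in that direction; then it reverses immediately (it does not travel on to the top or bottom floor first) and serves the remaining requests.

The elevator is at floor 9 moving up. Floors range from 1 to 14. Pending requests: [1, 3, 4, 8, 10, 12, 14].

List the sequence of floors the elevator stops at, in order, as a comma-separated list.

Answer: 10, 12, 14, 8, 4, 3, 1

Derivation:
Current: 9, moving UP
Serve above first (ascending): [10, 12, 14]
Then reverse, serve below (descending): [8, 4, 3, 1]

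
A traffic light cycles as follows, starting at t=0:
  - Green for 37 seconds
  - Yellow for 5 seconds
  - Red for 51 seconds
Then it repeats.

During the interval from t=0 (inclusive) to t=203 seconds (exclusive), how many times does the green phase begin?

Cycle = 37+5+51 = 93s
green phase starts at t = k*93 + 0 for k=0,1,2,...
Need k*93+0 < 203 → k < 2.183
k ∈ {0, ..., 2} → 3 starts

Answer: 3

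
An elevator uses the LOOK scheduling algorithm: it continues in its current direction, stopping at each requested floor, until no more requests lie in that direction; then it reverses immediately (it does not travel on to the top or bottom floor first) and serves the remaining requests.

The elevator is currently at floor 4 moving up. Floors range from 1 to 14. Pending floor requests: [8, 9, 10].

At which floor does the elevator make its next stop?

Current floor: 4, direction: up
Requests above: [8, 9, 10]
Requests below: []
Moving up and requests lie above → nearest above is min([8, 9, 10]) = 8

Answer: 8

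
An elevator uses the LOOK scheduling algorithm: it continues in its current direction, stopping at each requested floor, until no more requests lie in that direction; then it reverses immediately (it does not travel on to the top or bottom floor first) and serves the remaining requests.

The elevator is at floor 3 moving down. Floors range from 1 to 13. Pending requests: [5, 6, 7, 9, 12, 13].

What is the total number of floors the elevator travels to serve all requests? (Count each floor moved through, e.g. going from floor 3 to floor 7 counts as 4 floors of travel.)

Answer: 10

Derivation:
Start at floor 3 moving down, LOOK stop order: [5, 6, 7, 9, 12, 13]
  3 → 5: |5-3| = 2, total = 2
  5 → 6: |6-5| = 1, total = 3
  6 → 7: |7-6| = 1, total = 4
  7 → 9: |9-7| = 2, total = 6
  9 → 12: |12-9| = 3, total = 9
  12 → 13: |13-12| = 1, total = 10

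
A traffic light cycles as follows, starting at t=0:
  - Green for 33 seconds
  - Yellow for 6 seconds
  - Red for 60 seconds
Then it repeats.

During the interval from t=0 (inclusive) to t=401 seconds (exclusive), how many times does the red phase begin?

Answer: 4

Derivation:
Cycle = 33+6+60 = 99s
red phase starts at t = k*99 + 39 for k=0,1,2,...
Need k*99+39 < 401 → k < 3.657
k ∈ {0, ..., 3} → 4 starts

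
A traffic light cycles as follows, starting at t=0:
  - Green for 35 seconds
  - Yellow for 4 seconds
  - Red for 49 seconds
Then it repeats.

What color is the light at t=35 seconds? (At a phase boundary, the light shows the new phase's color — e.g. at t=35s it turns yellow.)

Answer: yellow

Derivation:
Cycle length = 35 + 4 + 49 = 88s
t = 35, phase_t = 35 mod 88 = 35
35 <= 35 < 39 (yellow end) → YELLOW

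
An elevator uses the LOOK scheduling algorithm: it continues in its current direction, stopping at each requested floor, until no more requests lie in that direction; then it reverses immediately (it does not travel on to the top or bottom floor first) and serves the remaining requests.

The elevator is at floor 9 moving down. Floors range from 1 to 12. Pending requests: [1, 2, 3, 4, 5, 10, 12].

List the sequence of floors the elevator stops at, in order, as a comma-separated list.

Answer: 5, 4, 3, 2, 1, 10, 12

Derivation:
Current: 9, moving DOWN
Serve below first (descending): [5, 4, 3, 2, 1]
Then reverse, serve above (ascending): [10, 12]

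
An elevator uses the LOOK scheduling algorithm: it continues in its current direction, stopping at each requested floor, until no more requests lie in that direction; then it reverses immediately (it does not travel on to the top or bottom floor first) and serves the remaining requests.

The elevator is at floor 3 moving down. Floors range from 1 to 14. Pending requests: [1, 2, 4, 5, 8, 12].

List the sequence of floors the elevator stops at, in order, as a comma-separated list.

Current: 3, moving DOWN
Serve below first (descending): [2, 1]
Then reverse, serve above (ascending): [4, 5, 8, 12]

Answer: 2, 1, 4, 5, 8, 12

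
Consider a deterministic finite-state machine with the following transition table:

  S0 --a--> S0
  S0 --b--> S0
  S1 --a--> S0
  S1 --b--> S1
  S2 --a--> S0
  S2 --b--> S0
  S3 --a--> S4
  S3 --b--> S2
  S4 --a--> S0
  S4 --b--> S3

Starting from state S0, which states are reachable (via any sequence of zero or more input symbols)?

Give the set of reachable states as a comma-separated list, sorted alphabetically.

Answer: S0

Derivation:
BFS from S0:
  visit S0: S0--a-->S0 (seen), S0--b-->S0 (seen)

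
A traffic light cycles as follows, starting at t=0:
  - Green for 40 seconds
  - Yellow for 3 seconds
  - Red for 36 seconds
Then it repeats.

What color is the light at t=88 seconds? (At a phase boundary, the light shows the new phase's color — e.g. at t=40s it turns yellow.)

Answer: green

Derivation:
Cycle length = 40 + 3 + 36 = 79s
t = 88, phase_t = 88 mod 79 = 9
9 < 40 (green end) → GREEN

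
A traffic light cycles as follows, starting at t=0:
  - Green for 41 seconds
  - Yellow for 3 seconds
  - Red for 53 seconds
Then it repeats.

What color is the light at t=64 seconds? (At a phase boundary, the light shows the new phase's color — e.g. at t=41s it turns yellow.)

Cycle length = 41 + 3 + 53 = 97s
t = 64, phase_t = 64 mod 97 = 64
64 >= 44 → RED

Answer: red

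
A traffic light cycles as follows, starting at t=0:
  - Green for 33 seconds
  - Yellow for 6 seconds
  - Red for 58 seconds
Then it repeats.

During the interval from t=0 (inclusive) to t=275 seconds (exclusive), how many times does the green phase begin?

Cycle = 33+6+58 = 97s
green phase starts at t = k*97 + 0 for k=0,1,2,...
Need k*97+0 < 275 → k < 2.835
k ∈ {0, ..., 2} → 3 starts

Answer: 3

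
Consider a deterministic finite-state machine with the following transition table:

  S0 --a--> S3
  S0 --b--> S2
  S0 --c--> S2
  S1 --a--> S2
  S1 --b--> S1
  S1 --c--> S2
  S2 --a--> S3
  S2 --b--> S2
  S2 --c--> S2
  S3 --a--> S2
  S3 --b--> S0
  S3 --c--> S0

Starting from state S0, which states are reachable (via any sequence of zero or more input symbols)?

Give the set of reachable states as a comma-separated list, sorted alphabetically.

BFS from S0:
  visit S0: S0--a-->S3 (new), S0--b-->S2 (new), S0--c-->S2 (seen)
  visit S3: S3--a-->S2 (seen), S3--b-->S0 (seen), S3--c-->S0 (seen)
  visit S2: S2--a-->S3 (seen), S2--b-->S2 (seen), S2--c-->S2 (seen)

Answer: S0, S2, S3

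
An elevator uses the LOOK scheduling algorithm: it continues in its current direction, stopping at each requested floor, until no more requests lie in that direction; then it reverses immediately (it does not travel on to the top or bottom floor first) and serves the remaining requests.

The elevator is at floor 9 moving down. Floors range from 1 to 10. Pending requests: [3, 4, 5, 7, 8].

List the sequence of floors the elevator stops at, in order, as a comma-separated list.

Answer: 8, 7, 5, 4, 3

Derivation:
Current: 9, moving DOWN
Serve below first (descending): [8, 7, 5, 4, 3]
Then reverse, serve above (ascending): []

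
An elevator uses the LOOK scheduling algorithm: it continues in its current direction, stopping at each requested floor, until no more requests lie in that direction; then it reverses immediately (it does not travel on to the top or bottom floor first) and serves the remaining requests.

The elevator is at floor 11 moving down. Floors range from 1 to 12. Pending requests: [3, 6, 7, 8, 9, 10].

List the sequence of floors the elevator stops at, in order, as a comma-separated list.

Current: 11, moving DOWN
Serve below first (descending): [10, 9, 8, 7, 6, 3]
Then reverse, serve above (ascending): []

Answer: 10, 9, 8, 7, 6, 3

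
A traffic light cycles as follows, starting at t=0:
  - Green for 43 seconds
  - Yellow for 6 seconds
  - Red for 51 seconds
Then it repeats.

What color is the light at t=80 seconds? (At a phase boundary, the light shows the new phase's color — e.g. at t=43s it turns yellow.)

Cycle length = 43 + 6 + 51 = 100s
t = 80, phase_t = 80 mod 100 = 80
80 >= 49 → RED

Answer: red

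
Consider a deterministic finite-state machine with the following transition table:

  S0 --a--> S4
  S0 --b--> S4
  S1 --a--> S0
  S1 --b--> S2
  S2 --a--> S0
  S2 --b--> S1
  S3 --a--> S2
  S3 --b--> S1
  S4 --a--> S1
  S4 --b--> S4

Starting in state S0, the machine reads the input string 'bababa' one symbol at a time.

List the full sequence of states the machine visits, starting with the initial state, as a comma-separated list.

Start: S0
  read 'b': S0 --b--> S4
  read 'a': S4 --a--> S1
  read 'b': S1 --b--> S2
  read 'a': S2 --a--> S0
  read 'b': S0 --b--> S4
  read 'a': S4 --a--> S1

Answer: S0, S4, S1, S2, S0, S4, S1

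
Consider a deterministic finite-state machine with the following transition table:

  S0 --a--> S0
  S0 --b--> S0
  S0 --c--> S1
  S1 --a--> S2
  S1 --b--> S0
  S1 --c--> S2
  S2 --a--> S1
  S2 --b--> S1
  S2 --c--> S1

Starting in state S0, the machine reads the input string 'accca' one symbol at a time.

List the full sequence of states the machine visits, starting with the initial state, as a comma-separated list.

Answer: S0, S0, S1, S2, S1, S2

Derivation:
Start: S0
  read 'a': S0 --a--> S0
  read 'c': S0 --c--> S1
  read 'c': S1 --c--> S2
  read 'c': S2 --c--> S1
  read 'a': S1 --a--> S2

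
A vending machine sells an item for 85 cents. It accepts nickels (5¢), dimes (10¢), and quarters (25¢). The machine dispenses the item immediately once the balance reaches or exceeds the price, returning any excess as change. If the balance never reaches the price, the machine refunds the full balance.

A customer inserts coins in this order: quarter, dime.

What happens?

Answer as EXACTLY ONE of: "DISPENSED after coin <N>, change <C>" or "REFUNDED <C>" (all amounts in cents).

Price: 85¢
Coin 1 (quarter, 25¢): balance = 25¢
Coin 2 (dime, 10¢): balance = 35¢
All coins inserted, balance 35¢ < price 85¢ → REFUND 35¢

Answer: REFUNDED 35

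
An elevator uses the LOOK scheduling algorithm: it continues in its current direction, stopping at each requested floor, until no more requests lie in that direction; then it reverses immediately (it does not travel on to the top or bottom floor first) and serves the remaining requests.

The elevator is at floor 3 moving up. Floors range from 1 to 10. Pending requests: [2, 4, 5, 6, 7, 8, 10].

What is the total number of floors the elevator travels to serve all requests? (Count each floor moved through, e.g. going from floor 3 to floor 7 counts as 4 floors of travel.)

Answer: 15

Derivation:
Start at floor 3 moving up, LOOK stop order: [4, 5, 6, 7, 8, 10, 2]
  3 → 4: |4-3| = 1, total = 1
  4 → 5: |5-4| = 1, total = 2
  5 → 6: |6-5| = 1, total = 3
  6 → 7: |7-6| = 1, total = 4
  7 → 8: |8-7| = 1, total = 5
  8 → 10: |10-8| = 2, total = 7
  10 → 2: |2-10| = 8, total = 15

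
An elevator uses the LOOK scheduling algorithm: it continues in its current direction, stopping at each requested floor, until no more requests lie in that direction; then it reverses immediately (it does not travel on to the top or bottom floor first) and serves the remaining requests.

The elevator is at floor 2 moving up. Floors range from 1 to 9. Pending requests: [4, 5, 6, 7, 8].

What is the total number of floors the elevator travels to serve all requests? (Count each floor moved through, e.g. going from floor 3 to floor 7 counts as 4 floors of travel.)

Answer: 6

Derivation:
Start at floor 2 moving up, LOOK stop order: [4, 5, 6, 7, 8]
  2 → 4: |4-2| = 2, total = 2
  4 → 5: |5-4| = 1, total = 3
  5 → 6: |6-5| = 1, total = 4
  6 → 7: |7-6| = 1, total = 5
  7 → 8: |8-7| = 1, total = 6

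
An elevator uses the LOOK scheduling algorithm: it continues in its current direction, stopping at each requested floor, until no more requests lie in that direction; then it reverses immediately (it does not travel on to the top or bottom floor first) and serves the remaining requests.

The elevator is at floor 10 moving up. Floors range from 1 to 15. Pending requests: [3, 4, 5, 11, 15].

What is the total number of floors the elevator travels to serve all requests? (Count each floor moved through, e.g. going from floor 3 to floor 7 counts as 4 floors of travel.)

Answer: 17

Derivation:
Start at floor 10 moving up, LOOK stop order: [11, 15, 5, 4, 3]
  10 → 11: |11-10| = 1, total = 1
  11 → 15: |15-11| = 4, total = 5
  15 → 5: |5-15| = 10, total = 15
  5 → 4: |4-5| = 1, total = 16
  4 → 3: |3-4| = 1, total = 17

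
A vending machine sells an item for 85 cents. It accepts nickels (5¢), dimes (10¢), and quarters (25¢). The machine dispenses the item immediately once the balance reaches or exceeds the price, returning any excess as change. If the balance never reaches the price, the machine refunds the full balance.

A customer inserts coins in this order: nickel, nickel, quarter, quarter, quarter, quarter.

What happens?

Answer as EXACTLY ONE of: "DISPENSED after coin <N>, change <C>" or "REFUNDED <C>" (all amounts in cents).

Answer: DISPENSED after coin 5, change 0

Derivation:
Price: 85¢
Coin 1 (nickel, 5¢): balance = 5¢
Coin 2 (nickel, 5¢): balance = 10¢
Coin 3 (quarter, 25¢): balance = 35¢
Coin 4 (quarter, 25¢): balance = 60¢
Coin 5 (quarter, 25¢): balance = 85¢
  → balance >= price → DISPENSE, change = 85 - 85 = 0¢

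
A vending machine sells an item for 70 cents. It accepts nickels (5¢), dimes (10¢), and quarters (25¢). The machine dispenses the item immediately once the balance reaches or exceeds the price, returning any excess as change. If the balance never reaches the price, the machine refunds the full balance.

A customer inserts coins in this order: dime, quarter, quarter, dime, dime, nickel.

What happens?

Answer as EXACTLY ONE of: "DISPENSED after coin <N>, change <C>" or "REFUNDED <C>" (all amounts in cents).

Price: 70¢
Coin 1 (dime, 10¢): balance = 10¢
Coin 2 (quarter, 25¢): balance = 35¢
Coin 3 (quarter, 25¢): balance = 60¢
Coin 4 (dime, 10¢): balance = 70¢
  → balance >= price → DISPENSE, change = 70 - 70 = 0¢

Answer: DISPENSED after coin 4, change 0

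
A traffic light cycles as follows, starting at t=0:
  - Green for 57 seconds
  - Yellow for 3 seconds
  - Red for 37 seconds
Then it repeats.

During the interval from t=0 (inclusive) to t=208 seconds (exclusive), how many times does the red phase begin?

Answer: 2

Derivation:
Cycle = 57+3+37 = 97s
red phase starts at t = k*97 + 60 for k=0,1,2,...
Need k*97+60 < 208 → k < 1.526
k ∈ {0, ..., 1} → 2 starts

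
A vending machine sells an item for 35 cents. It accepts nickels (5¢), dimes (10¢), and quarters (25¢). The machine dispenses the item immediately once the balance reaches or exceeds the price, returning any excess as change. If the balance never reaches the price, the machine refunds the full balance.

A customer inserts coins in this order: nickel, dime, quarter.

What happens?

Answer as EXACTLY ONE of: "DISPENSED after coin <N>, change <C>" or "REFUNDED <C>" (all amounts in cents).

Answer: DISPENSED after coin 3, change 5

Derivation:
Price: 35¢
Coin 1 (nickel, 5¢): balance = 5¢
Coin 2 (dime, 10¢): balance = 15¢
Coin 3 (quarter, 25¢): balance = 40¢
  → balance >= price → DISPENSE, change = 40 - 35 = 5¢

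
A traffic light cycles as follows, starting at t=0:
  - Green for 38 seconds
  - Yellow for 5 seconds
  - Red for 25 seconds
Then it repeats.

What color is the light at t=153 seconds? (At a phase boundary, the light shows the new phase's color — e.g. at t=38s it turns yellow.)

Answer: green

Derivation:
Cycle length = 38 + 5 + 25 = 68s
t = 153, phase_t = 153 mod 68 = 17
17 < 38 (green end) → GREEN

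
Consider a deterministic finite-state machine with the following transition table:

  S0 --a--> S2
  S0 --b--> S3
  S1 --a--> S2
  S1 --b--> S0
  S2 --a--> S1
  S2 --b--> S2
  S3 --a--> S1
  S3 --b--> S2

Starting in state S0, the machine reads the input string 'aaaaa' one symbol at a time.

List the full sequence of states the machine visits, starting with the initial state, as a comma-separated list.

Start: S0
  read 'a': S0 --a--> S2
  read 'a': S2 --a--> S1
  read 'a': S1 --a--> S2
  read 'a': S2 --a--> S1
  read 'a': S1 --a--> S2

Answer: S0, S2, S1, S2, S1, S2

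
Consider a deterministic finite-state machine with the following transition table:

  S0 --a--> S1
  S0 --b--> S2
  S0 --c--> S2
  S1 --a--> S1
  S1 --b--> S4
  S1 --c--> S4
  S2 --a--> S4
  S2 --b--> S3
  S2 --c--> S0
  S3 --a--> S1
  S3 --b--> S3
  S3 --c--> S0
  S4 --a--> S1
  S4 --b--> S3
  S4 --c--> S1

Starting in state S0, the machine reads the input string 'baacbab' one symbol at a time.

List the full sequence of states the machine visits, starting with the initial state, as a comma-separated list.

Answer: S0, S2, S4, S1, S4, S3, S1, S4

Derivation:
Start: S0
  read 'b': S0 --b--> S2
  read 'a': S2 --a--> S4
  read 'a': S4 --a--> S1
  read 'c': S1 --c--> S4
  read 'b': S4 --b--> S3
  read 'a': S3 --a--> S1
  read 'b': S1 --b--> S4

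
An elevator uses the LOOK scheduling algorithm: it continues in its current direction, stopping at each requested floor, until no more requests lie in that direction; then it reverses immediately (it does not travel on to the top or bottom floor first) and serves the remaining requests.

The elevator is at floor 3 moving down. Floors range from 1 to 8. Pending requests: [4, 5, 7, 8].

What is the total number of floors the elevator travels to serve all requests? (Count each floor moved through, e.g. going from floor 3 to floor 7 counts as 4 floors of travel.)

Answer: 5

Derivation:
Start at floor 3 moving down, LOOK stop order: [4, 5, 7, 8]
  3 → 4: |4-3| = 1, total = 1
  4 → 5: |5-4| = 1, total = 2
  5 → 7: |7-5| = 2, total = 4
  7 → 8: |8-7| = 1, total = 5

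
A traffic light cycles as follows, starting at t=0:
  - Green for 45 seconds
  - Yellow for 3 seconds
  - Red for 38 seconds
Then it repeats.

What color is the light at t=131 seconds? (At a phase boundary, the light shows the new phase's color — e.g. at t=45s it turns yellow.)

Answer: yellow

Derivation:
Cycle length = 45 + 3 + 38 = 86s
t = 131, phase_t = 131 mod 86 = 45
45 <= 45 < 48 (yellow end) → YELLOW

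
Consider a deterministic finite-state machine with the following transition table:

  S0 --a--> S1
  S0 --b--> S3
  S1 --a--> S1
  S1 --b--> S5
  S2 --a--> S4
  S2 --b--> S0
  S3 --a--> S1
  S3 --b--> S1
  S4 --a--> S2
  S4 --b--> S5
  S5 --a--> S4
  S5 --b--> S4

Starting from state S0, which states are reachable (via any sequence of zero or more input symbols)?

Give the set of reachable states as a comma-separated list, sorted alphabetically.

BFS from S0:
  visit S0: S0--a-->S1 (new), S0--b-->S3 (new)
  visit S1: S1--a-->S1 (seen), S1--b-->S5 (new)
  visit S3: S3--a-->S1 (seen), S3--b-->S1 (seen)
  visit S5: S5--a-->S4 (new), S5--b-->S4 (seen)
  visit S4: S4--a-->S2 (new), S4--b-->S5 (seen)
  visit S2: S2--a-->S4 (seen), S2--b-->S0 (seen)

Answer: S0, S1, S2, S3, S4, S5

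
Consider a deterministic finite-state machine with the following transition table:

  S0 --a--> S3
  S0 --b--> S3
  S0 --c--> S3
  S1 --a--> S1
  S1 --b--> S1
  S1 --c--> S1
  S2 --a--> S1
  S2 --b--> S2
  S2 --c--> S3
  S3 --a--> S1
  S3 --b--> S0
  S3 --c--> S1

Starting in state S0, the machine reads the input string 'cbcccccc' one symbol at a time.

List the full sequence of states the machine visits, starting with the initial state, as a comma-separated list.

Start: S0
  read 'c': S0 --c--> S3
  read 'b': S3 --b--> S0
  read 'c': S0 --c--> S3
  read 'c': S3 --c--> S1
  read 'c': S1 --c--> S1
  read 'c': S1 --c--> S1
  read 'c': S1 --c--> S1
  read 'c': S1 --c--> S1

Answer: S0, S3, S0, S3, S1, S1, S1, S1, S1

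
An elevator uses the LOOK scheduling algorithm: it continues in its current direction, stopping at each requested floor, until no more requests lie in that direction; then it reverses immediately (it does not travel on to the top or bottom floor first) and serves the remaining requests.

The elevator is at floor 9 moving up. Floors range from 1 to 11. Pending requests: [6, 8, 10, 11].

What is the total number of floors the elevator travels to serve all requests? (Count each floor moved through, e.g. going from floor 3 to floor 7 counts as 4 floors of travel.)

Start at floor 9 moving up, LOOK stop order: [10, 11, 8, 6]
  9 → 10: |10-9| = 1, total = 1
  10 → 11: |11-10| = 1, total = 2
  11 → 8: |8-11| = 3, total = 5
  8 → 6: |6-8| = 2, total = 7

Answer: 7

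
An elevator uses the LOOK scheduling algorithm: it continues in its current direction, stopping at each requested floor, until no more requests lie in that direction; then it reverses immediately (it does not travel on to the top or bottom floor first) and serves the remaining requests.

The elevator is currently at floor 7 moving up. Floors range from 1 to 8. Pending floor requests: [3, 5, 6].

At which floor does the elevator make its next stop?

Answer: 6

Derivation:
Current floor: 7, direction: up
Requests above: []
Requests below: [3, 5, 6]
Moving up but no requests above → reverse; nearest below is max([3, 5, 6]) = 6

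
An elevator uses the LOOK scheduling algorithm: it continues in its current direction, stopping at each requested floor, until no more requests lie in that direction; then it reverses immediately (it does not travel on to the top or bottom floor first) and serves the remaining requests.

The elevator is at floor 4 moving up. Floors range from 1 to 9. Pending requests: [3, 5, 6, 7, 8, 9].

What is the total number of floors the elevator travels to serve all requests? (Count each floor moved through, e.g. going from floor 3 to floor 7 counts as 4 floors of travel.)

Start at floor 4 moving up, LOOK stop order: [5, 6, 7, 8, 9, 3]
  4 → 5: |5-4| = 1, total = 1
  5 → 6: |6-5| = 1, total = 2
  6 → 7: |7-6| = 1, total = 3
  7 → 8: |8-7| = 1, total = 4
  8 → 9: |9-8| = 1, total = 5
  9 → 3: |3-9| = 6, total = 11

Answer: 11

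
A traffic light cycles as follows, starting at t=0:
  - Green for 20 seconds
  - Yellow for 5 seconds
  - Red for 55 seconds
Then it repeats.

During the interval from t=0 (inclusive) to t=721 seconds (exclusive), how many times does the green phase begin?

Cycle = 20+5+55 = 80s
green phase starts at t = k*80 + 0 for k=0,1,2,...
Need k*80+0 < 721 → k < 9.012
k ∈ {0, ..., 9} → 10 starts

Answer: 10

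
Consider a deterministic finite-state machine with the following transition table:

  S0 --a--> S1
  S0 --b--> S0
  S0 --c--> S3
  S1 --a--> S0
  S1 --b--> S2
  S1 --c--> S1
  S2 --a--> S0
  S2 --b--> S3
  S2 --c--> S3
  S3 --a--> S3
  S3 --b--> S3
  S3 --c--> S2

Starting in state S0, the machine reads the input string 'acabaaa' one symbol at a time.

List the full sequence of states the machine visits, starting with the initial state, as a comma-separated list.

Start: S0
  read 'a': S0 --a--> S1
  read 'c': S1 --c--> S1
  read 'a': S1 --a--> S0
  read 'b': S0 --b--> S0
  read 'a': S0 --a--> S1
  read 'a': S1 --a--> S0
  read 'a': S0 --a--> S1

Answer: S0, S1, S1, S0, S0, S1, S0, S1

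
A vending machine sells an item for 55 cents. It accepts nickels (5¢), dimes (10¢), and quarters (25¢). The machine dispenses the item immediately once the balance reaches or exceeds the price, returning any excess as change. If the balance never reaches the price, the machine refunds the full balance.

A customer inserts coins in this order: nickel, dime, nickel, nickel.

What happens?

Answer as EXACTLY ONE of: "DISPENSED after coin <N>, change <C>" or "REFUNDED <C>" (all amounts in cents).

Price: 55¢
Coin 1 (nickel, 5¢): balance = 5¢
Coin 2 (dime, 10¢): balance = 15¢
Coin 3 (nickel, 5¢): balance = 20¢
Coin 4 (nickel, 5¢): balance = 25¢
All coins inserted, balance 25¢ < price 55¢ → REFUND 25¢

Answer: REFUNDED 25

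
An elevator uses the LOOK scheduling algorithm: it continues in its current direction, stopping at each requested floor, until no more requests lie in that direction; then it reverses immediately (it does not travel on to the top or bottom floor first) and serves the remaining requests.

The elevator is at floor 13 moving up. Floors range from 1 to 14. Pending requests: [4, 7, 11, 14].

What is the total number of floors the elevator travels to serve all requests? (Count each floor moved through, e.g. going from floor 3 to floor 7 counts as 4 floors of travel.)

Start at floor 13 moving up, LOOK stop order: [14, 11, 7, 4]
  13 → 14: |14-13| = 1, total = 1
  14 → 11: |11-14| = 3, total = 4
  11 → 7: |7-11| = 4, total = 8
  7 → 4: |4-7| = 3, total = 11

Answer: 11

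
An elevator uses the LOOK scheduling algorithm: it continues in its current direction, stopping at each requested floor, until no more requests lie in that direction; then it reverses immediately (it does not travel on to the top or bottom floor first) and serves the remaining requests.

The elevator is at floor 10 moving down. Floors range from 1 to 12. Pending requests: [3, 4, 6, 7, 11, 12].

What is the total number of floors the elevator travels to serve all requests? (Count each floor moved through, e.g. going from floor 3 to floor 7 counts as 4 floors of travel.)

Start at floor 10 moving down, LOOK stop order: [7, 6, 4, 3, 11, 12]
  10 → 7: |7-10| = 3, total = 3
  7 → 6: |6-7| = 1, total = 4
  6 → 4: |4-6| = 2, total = 6
  4 → 3: |3-4| = 1, total = 7
  3 → 11: |11-3| = 8, total = 15
  11 → 12: |12-11| = 1, total = 16

Answer: 16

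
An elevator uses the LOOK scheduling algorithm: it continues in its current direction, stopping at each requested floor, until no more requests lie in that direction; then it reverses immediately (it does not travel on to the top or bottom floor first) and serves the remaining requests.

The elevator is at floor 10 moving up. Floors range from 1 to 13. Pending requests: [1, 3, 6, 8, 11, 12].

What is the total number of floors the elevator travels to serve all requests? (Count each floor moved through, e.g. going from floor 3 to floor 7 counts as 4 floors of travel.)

Start at floor 10 moving up, LOOK stop order: [11, 12, 8, 6, 3, 1]
  10 → 11: |11-10| = 1, total = 1
  11 → 12: |12-11| = 1, total = 2
  12 → 8: |8-12| = 4, total = 6
  8 → 6: |6-8| = 2, total = 8
  6 → 3: |3-6| = 3, total = 11
  3 → 1: |1-3| = 2, total = 13

Answer: 13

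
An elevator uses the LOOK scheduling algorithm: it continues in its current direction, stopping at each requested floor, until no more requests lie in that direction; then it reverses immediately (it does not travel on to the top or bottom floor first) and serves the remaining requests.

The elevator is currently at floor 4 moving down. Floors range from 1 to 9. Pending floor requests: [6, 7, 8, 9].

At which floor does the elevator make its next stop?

Answer: 6

Derivation:
Current floor: 4, direction: down
Requests above: [6, 7, 8, 9]
Requests below: []
Moving down but no requests below → reverse; nearest above is min([6, 7, 8, 9]) = 6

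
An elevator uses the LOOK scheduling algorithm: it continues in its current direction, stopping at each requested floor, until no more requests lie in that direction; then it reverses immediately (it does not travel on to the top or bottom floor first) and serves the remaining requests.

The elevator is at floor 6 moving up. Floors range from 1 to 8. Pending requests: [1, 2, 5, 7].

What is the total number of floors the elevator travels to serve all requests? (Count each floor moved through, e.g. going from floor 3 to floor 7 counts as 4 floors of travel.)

Answer: 7

Derivation:
Start at floor 6 moving up, LOOK stop order: [7, 5, 2, 1]
  6 → 7: |7-6| = 1, total = 1
  7 → 5: |5-7| = 2, total = 3
  5 → 2: |2-5| = 3, total = 6
  2 → 1: |1-2| = 1, total = 7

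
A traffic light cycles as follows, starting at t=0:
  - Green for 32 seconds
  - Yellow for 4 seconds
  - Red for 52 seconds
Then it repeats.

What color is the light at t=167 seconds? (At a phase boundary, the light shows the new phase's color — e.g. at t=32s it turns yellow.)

Cycle length = 32 + 4 + 52 = 88s
t = 167, phase_t = 167 mod 88 = 79
79 >= 36 → RED

Answer: red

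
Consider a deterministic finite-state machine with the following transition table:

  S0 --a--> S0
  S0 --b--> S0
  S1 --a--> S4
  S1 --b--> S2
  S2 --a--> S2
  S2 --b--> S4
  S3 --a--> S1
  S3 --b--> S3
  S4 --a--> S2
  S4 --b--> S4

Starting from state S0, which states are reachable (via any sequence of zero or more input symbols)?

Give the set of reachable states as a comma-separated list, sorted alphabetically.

BFS from S0:
  visit S0: S0--a-->S0 (seen), S0--b-->S0 (seen)

Answer: S0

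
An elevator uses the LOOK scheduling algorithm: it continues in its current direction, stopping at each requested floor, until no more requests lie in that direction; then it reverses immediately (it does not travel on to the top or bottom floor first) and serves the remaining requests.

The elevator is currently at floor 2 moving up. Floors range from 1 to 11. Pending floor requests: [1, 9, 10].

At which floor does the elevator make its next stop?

Answer: 9

Derivation:
Current floor: 2, direction: up
Requests above: [9, 10]
Requests below: [1]
Moving up and requests lie above → nearest above is min([9, 10]) = 9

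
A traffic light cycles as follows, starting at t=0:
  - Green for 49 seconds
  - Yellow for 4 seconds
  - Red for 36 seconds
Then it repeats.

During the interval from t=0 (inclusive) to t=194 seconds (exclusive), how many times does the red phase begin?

Cycle = 49+4+36 = 89s
red phase starts at t = k*89 + 53 for k=0,1,2,...
Need k*89+53 < 194 → k < 1.584
k ∈ {0, ..., 1} → 2 starts

Answer: 2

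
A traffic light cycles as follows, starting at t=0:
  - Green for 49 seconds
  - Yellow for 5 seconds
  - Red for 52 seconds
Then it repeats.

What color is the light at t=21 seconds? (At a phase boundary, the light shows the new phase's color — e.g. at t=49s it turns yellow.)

Cycle length = 49 + 5 + 52 = 106s
t = 21, phase_t = 21 mod 106 = 21
21 < 49 (green end) → GREEN

Answer: green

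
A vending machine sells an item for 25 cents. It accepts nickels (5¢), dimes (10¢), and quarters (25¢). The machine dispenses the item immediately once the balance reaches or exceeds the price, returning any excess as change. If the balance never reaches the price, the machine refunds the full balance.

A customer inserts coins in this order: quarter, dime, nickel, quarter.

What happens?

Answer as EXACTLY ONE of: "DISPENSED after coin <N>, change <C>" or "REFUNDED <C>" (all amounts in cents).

Answer: DISPENSED after coin 1, change 0

Derivation:
Price: 25¢
Coin 1 (quarter, 25¢): balance = 25¢
  → balance >= price → DISPENSE, change = 25 - 25 = 0¢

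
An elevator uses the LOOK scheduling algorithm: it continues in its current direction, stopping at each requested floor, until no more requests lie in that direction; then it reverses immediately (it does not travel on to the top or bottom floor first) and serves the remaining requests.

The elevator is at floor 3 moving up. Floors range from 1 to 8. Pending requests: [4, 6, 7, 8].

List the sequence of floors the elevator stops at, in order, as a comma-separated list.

Answer: 4, 6, 7, 8

Derivation:
Current: 3, moving UP
Serve above first (ascending): [4, 6, 7, 8]
Then reverse, serve below (descending): []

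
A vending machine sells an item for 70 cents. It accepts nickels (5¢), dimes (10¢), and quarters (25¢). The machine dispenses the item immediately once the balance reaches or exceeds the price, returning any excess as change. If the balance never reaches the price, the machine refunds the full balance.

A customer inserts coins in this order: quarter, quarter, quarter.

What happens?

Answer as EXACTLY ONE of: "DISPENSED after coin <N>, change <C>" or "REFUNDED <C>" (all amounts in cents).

Answer: DISPENSED after coin 3, change 5

Derivation:
Price: 70¢
Coin 1 (quarter, 25¢): balance = 25¢
Coin 2 (quarter, 25¢): balance = 50¢
Coin 3 (quarter, 25¢): balance = 75¢
  → balance >= price → DISPENSE, change = 75 - 70 = 5¢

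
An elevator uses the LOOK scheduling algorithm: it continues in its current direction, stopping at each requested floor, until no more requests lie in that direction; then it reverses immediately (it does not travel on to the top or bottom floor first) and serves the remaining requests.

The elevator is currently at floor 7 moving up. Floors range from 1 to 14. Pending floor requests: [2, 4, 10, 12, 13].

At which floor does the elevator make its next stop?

Answer: 10

Derivation:
Current floor: 7, direction: up
Requests above: [10, 12, 13]
Requests below: [2, 4]
Moving up and requests lie above → nearest above is min([10, 12, 13]) = 10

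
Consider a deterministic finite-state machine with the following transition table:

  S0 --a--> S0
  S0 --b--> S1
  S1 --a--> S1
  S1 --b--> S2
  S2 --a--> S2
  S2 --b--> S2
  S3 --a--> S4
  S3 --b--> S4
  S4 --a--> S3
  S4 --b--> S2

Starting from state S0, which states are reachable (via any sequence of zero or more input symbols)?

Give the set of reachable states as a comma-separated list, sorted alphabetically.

BFS from S0:
  visit S0: S0--a-->S0 (seen), S0--b-->S1 (new)
  visit S1: S1--a-->S1 (seen), S1--b-->S2 (new)
  visit S2: S2--a-->S2 (seen), S2--b-->S2 (seen)

Answer: S0, S1, S2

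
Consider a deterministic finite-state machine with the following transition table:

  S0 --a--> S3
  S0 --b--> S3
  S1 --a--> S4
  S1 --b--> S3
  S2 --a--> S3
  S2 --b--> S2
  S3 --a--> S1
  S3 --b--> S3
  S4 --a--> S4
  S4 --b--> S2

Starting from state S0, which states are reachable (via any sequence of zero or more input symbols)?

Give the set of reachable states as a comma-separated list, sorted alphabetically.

BFS from S0:
  visit S0: S0--a-->S3 (new), S0--b-->S3 (seen)
  visit S3: S3--a-->S1 (new), S3--b-->S3 (seen)
  visit S1: S1--a-->S4 (new), S1--b-->S3 (seen)
  visit S4: S4--a-->S4 (seen), S4--b-->S2 (new)
  visit S2: S2--a-->S3 (seen), S2--b-->S2 (seen)

Answer: S0, S1, S2, S3, S4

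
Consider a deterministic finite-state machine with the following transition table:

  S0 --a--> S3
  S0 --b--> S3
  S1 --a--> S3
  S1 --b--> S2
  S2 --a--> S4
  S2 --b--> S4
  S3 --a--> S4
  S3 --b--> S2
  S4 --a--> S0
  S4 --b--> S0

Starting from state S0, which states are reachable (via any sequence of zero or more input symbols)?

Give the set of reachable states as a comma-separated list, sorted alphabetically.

BFS from S0:
  visit S0: S0--a-->S3 (new), S0--b-->S3 (seen)
  visit S3: S3--a-->S4 (new), S3--b-->S2 (new)
  visit S4: S4--a-->S0 (seen), S4--b-->S0 (seen)
  visit S2: S2--a-->S4 (seen), S2--b-->S4 (seen)

Answer: S0, S2, S3, S4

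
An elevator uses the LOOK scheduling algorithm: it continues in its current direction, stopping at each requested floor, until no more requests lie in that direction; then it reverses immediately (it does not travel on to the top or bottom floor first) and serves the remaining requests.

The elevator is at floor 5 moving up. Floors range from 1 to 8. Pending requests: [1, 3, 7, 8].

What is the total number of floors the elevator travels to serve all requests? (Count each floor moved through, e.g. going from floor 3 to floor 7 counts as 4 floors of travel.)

Start at floor 5 moving up, LOOK stop order: [7, 8, 3, 1]
  5 → 7: |7-5| = 2, total = 2
  7 → 8: |8-7| = 1, total = 3
  8 → 3: |3-8| = 5, total = 8
  3 → 1: |1-3| = 2, total = 10

Answer: 10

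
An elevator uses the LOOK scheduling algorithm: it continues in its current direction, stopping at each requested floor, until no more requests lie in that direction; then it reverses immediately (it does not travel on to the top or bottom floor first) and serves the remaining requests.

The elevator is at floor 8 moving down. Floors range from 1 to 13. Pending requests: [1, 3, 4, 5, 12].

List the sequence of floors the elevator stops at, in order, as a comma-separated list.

Answer: 5, 4, 3, 1, 12

Derivation:
Current: 8, moving DOWN
Serve below first (descending): [5, 4, 3, 1]
Then reverse, serve above (ascending): [12]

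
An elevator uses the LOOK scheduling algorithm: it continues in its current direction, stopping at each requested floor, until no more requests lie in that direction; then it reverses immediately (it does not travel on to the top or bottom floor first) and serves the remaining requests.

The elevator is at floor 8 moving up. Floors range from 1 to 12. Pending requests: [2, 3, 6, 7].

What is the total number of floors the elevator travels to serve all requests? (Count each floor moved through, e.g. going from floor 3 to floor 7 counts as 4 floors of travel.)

Answer: 6

Derivation:
Start at floor 8 moving up, LOOK stop order: [7, 6, 3, 2]
  8 → 7: |7-8| = 1, total = 1
  7 → 6: |6-7| = 1, total = 2
  6 → 3: |3-6| = 3, total = 5
  3 → 2: |2-3| = 1, total = 6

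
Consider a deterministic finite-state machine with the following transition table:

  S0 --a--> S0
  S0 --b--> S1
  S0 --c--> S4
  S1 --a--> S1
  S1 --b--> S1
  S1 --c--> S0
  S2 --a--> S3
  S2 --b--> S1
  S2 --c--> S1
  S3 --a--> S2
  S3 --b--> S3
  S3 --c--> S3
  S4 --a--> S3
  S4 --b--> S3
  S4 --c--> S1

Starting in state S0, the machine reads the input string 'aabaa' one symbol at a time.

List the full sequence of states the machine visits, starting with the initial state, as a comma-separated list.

Start: S0
  read 'a': S0 --a--> S0
  read 'a': S0 --a--> S0
  read 'b': S0 --b--> S1
  read 'a': S1 --a--> S1
  read 'a': S1 --a--> S1

Answer: S0, S0, S0, S1, S1, S1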